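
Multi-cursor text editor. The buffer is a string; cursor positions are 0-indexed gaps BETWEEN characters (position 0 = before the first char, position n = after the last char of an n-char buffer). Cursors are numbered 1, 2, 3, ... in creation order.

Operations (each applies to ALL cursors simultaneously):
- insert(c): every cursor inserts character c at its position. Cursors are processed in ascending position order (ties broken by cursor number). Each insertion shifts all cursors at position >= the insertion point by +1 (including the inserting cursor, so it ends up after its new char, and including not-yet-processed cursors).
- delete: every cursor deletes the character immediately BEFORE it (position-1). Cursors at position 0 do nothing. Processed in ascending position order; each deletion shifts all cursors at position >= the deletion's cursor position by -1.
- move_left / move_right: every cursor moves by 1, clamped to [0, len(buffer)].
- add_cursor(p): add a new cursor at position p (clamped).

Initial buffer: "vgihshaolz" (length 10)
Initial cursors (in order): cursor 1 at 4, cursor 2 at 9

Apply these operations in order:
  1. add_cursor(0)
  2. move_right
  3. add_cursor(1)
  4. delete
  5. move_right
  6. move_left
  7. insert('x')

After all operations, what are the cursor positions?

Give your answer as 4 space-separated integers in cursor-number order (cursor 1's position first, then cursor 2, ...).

After op 1 (add_cursor(0)): buffer="vgihshaolz" (len 10), cursors c3@0 c1@4 c2@9, authorship ..........
After op 2 (move_right): buffer="vgihshaolz" (len 10), cursors c3@1 c1@5 c2@10, authorship ..........
After op 3 (add_cursor(1)): buffer="vgihshaolz" (len 10), cursors c3@1 c4@1 c1@5 c2@10, authorship ..........
After op 4 (delete): buffer="gihhaol" (len 7), cursors c3@0 c4@0 c1@3 c2@7, authorship .......
After op 5 (move_right): buffer="gihhaol" (len 7), cursors c3@1 c4@1 c1@4 c2@7, authorship .......
After op 6 (move_left): buffer="gihhaol" (len 7), cursors c3@0 c4@0 c1@3 c2@6, authorship .......
After op 7 (insert('x')): buffer="xxgihxhaoxl" (len 11), cursors c3@2 c4@2 c1@6 c2@10, authorship 34...1...2.

Answer: 6 10 2 2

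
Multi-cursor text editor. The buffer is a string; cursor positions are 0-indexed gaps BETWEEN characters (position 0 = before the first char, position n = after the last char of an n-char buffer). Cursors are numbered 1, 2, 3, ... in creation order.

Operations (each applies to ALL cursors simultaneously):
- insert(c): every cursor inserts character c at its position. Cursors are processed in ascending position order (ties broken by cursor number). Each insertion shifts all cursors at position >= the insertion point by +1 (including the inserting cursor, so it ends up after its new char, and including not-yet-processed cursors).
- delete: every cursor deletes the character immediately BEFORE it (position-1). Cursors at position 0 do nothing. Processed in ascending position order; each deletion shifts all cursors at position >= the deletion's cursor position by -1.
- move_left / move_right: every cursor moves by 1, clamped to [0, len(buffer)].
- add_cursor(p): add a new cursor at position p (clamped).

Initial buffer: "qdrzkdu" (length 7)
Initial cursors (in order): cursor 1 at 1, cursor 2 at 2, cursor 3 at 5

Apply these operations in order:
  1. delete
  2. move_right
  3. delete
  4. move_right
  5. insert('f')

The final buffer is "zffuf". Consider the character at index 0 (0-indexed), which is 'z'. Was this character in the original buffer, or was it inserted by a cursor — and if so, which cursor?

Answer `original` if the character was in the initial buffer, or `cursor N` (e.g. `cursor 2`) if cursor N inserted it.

After op 1 (delete): buffer="rzdu" (len 4), cursors c1@0 c2@0 c3@2, authorship ....
After op 2 (move_right): buffer="rzdu" (len 4), cursors c1@1 c2@1 c3@3, authorship ....
After op 3 (delete): buffer="zu" (len 2), cursors c1@0 c2@0 c3@1, authorship ..
After op 4 (move_right): buffer="zu" (len 2), cursors c1@1 c2@1 c3@2, authorship ..
After op 5 (insert('f')): buffer="zffuf" (len 5), cursors c1@3 c2@3 c3@5, authorship .12.3
Authorship (.=original, N=cursor N): . 1 2 . 3
Index 0: author = original

Answer: original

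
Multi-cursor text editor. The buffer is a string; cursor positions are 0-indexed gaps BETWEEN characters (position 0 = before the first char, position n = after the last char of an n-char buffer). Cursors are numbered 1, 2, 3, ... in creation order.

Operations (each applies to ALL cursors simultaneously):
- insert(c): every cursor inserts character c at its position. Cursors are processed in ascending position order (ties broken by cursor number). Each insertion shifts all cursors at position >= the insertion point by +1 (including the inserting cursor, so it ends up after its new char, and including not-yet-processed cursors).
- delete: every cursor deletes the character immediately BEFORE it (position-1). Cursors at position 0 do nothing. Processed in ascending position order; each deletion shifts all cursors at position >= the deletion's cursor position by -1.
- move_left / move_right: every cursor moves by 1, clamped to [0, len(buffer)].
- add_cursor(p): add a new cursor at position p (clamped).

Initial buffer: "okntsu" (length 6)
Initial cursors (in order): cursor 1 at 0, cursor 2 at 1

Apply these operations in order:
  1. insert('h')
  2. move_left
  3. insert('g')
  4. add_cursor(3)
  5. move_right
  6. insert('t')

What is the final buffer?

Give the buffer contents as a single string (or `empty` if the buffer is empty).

Answer: ghtogthtkntsu

Derivation:
After op 1 (insert('h')): buffer="hohkntsu" (len 8), cursors c1@1 c2@3, authorship 1.2.....
After op 2 (move_left): buffer="hohkntsu" (len 8), cursors c1@0 c2@2, authorship 1.2.....
After op 3 (insert('g')): buffer="ghoghkntsu" (len 10), cursors c1@1 c2@4, authorship 11.22.....
After op 4 (add_cursor(3)): buffer="ghoghkntsu" (len 10), cursors c1@1 c3@3 c2@4, authorship 11.22.....
After op 5 (move_right): buffer="ghoghkntsu" (len 10), cursors c1@2 c3@4 c2@5, authorship 11.22.....
After op 6 (insert('t')): buffer="ghtogthtkntsu" (len 13), cursors c1@3 c3@6 c2@8, authorship 111.2322.....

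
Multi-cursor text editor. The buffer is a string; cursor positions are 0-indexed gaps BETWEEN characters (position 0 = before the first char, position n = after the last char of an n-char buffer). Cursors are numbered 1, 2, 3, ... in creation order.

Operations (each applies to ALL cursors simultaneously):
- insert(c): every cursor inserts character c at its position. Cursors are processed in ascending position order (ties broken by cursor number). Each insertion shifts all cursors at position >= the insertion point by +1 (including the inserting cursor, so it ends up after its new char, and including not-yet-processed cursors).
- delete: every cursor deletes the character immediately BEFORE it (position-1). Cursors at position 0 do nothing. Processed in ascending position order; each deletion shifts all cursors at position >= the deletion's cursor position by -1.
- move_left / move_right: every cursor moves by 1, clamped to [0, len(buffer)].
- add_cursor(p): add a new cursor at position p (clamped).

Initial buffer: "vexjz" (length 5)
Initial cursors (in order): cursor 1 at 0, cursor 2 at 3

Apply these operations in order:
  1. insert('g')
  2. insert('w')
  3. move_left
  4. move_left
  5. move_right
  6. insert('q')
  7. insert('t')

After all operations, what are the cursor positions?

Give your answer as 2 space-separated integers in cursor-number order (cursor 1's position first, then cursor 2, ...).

Answer: 3 10

Derivation:
After op 1 (insert('g')): buffer="gvexgjz" (len 7), cursors c1@1 c2@5, authorship 1...2..
After op 2 (insert('w')): buffer="gwvexgwjz" (len 9), cursors c1@2 c2@7, authorship 11...22..
After op 3 (move_left): buffer="gwvexgwjz" (len 9), cursors c1@1 c2@6, authorship 11...22..
After op 4 (move_left): buffer="gwvexgwjz" (len 9), cursors c1@0 c2@5, authorship 11...22..
After op 5 (move_right): buffer="gwvexgwjz" (len 9), cursors c1@1 c2@6, authorship 11...22..
After op 6 (insert('q')): buffer="gqwvexgqwjz" (len 11), cursors c1@2 c2@8, authorship 111...222..
After op 7 (insert('t')): buffer="gqtwvexgqtwjz" (len 13), cursors c1@3 c2@10, authorship 1111...2222..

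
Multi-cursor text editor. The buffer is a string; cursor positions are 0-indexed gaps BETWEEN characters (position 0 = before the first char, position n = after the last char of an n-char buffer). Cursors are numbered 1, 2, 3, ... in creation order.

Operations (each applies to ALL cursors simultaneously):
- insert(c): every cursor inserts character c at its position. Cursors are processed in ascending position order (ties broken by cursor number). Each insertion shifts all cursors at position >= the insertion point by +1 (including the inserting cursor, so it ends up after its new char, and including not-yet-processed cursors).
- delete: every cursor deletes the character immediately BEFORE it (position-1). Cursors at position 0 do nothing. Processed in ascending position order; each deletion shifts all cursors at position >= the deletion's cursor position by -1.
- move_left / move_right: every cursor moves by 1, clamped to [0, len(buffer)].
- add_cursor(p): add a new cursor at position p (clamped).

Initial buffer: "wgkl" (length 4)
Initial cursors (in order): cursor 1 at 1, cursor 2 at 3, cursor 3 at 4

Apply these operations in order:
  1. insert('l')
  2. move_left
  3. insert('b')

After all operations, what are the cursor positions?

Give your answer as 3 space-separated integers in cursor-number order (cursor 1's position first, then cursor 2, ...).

After op 1 (insert('l')): buffer="wlgklll" (len 7), cursors c1@2 c2@5 c3@7, authorship .1..2.3
After op 2 (move_left): buffer="wlgklll" (len 7), cursors c1@1 c2@4 c3@6, authorship .1..2.3
After op 3 (insert('b')): buffer="wblgkbllbl" (len 10), cursors c1@2 c2@6 c3@9, authorship .11..22.33

Answer: 2 6 9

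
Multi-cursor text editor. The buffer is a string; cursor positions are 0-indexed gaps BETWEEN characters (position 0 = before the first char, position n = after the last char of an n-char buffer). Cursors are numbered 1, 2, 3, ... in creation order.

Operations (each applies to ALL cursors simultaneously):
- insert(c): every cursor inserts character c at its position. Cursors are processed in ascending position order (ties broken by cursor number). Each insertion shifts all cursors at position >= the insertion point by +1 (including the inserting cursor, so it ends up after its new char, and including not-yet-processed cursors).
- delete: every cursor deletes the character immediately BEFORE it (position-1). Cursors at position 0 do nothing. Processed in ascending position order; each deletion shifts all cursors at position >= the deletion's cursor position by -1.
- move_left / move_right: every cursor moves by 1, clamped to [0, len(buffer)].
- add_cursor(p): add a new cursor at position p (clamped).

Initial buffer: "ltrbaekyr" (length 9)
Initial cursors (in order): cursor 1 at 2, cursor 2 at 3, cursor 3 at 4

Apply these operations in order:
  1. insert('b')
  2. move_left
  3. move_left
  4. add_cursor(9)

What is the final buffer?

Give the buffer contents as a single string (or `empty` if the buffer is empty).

After op 1 (insert('b')): buffer="ltbrbbbaekyr" (len 12), cursors c1@3 c2@5 c3@7, authorship ..1.2.3.....
After op 2 (move_left): buffer="ltbrbbbaekyr" (len 12), cursors c1@2 c2@4 c3@6, authorship ..1.2.3.....
After op 3 (move_left): buffer="ltbrbbbaekyr" (len 12), cursors c1@1 c2@3 c3@5, authorship ..1.2.3.....
After op 4 (add_cursor(9)): buffer="ltbrbbbaekyr" (len 12), cursors c1@1 c2@3 c3@5 c4@9, authorship ..1.2.3.....

Answer: ltbrbbbaekyr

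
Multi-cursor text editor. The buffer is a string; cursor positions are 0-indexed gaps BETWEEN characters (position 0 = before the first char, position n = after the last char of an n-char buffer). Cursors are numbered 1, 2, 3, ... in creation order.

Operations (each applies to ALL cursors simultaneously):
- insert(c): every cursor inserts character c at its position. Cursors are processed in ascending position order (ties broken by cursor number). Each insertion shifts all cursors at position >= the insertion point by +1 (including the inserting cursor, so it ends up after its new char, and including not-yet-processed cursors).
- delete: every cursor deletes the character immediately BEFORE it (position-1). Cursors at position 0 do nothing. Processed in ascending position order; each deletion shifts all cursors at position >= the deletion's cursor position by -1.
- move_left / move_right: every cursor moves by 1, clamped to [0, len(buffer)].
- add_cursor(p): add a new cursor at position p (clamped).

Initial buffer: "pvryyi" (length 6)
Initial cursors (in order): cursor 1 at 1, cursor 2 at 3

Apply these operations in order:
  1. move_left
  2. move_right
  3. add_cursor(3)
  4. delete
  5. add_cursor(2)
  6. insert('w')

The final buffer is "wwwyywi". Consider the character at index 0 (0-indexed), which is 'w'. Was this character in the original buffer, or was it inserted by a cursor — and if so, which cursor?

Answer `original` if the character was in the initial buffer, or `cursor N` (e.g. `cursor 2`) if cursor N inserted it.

After op 1 (move_left): buffer="pvryyi" (len 6), cursors c1@0 c2@2, authorship ......
After op 2 (move_right): buffer="pvryyi" (len 6), cursors c1@1 c2@3, authorship ......
After op 3 (add_cursor(3)): buffer="pvryyi" (len 6), cursors c1@1 c2@3 c3@3, authorship ......
After op 4 (delete): buffer="yyi" (len 3), cursors c1@0 c2@0 c3@0, authorship ...
After op 5 (add_cursor(2)): buffer="yyi" (len 3), cursors c1@0 c2@0 c3@0 c4@2, authorship ...
After op 6 (insert('w')): buffer="wwwyywi" (len 7), cursors c1@3 c2@3 c3@3 c4@6, authorship 123..4.
Authorship (.=original, N=cursor N): 1 2 3 . . 4 .
Index 0: author = 1

Answer: cursor 1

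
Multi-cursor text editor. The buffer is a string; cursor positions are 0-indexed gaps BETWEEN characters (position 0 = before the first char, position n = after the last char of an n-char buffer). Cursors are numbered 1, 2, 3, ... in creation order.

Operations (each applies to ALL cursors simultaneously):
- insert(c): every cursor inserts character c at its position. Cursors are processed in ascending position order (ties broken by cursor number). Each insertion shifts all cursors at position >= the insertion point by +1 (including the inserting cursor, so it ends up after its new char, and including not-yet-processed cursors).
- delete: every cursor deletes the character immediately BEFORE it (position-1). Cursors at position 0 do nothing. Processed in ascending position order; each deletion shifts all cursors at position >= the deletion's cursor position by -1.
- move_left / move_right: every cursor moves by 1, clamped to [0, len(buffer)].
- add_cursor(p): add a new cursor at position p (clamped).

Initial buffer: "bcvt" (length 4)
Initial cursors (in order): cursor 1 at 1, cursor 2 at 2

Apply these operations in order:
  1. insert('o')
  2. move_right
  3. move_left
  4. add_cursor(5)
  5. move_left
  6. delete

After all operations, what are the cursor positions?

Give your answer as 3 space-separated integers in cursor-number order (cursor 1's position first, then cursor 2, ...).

After op 1 (insert('o')): buffer="bocovt" (len 6), cursors c1@2 c2@4, authorship .1.2..
After op 2 (move_right): buffer="bocovt" (len 6), cursors c1@3 c2@5, authorship .1.2..
After op 3 (move_left): buffer="bocovt" (len 6), cursors c1@2 c2@4, authorship .1.2..
After op 4 (add_cursor(5)): buffer="bocovt" (len 6), cursors c1@2 c2@4 c3@5, authorship .1.2..
After op 5 (move_left): buffer="bocovt" (len 6), cursors c1@1 c2@3 c3@4, authorship .1.2..
After op 6 (delete): buffer="ovt" (len 3), cursors c1@0 c2@1 c3@1, authorship 1..

Answer: 0 1 1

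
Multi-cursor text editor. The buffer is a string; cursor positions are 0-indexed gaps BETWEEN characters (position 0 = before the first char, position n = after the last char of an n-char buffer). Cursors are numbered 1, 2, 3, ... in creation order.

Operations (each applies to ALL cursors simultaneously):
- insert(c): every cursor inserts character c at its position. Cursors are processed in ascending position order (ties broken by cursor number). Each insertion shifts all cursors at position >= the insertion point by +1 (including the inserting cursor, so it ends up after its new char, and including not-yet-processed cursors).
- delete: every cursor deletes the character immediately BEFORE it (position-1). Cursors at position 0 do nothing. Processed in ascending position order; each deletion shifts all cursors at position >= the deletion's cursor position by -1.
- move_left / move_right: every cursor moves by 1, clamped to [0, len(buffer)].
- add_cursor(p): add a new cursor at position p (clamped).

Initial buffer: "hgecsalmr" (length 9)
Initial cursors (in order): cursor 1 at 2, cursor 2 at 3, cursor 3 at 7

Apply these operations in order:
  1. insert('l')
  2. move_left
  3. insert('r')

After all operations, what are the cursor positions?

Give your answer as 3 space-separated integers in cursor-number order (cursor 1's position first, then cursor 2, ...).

After op 1 (insert('l')): buffer="hglelcsallmr" (len 12), cursors c1@3 c2@5 c3@10, authorship ..1.2....3..
After op 2 (move_left): buffer="hglelcsallmr" (len 12), cursors c1@2 c2@4 c3@9, authorship ..1.2....3..
After op 3 (insert('r')): buffer="hgrlerlcsalrlmr" (len 15), cursors c1@3 c2@6 c3@12, authorship ..11.22....33..

Answer: 3 6 12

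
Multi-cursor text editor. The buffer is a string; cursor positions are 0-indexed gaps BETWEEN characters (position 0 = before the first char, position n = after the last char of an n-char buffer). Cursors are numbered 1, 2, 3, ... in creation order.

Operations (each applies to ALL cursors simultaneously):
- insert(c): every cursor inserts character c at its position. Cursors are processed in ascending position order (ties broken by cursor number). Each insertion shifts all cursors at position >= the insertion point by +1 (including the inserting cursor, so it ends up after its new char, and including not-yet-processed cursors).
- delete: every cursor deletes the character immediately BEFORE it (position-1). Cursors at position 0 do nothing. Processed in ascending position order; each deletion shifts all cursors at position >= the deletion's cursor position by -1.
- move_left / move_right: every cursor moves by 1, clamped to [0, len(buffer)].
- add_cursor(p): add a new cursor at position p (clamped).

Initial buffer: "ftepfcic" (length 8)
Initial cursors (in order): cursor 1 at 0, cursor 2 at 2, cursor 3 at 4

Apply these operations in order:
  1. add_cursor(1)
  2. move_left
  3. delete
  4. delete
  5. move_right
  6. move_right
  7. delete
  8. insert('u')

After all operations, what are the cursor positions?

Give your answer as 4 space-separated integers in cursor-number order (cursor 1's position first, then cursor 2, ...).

After op 1 (add_cursor(1)): buffer="ftepfcic" (len 8), cursors c1@0 c4@1 c2@2 c3@4, authorship ........
After op 2 (move_left): buffer="ftepfcic" (len 8), cursors c1@0 c4@0 c2@1 c3@3, authorship ........
After op 3 (delete): buffer="tpfcic" (len 6), cursors c1@0 c2@0 c4@0 c3@1, authorship ......
After op 4 (delete): buffer="pfcic" (len 5), cursors c1@0 c2@0 c3@0 c4@0, authorship .....
After op 5 (move_right): buffer="pfcic" (len 5), cursors c1@1 c2@1 c3@1 c4@1, authorship .....
After op 6 (move_right): buffer="pfcic" (len 5), cursors c1@2 c2@2 c3@2 c4@2, authorship .....
After op 7 (delete): buffer="cic" (len 3), cursors c1@0 c2@0 c3@0 c4@0, authorship ...
After op 8 (insert('u')): buffer="uuuucic" (len 7), cursors c1@4 c2@4 c3@4 c4@4, authorship 1234...

Answer: 4 4 4 4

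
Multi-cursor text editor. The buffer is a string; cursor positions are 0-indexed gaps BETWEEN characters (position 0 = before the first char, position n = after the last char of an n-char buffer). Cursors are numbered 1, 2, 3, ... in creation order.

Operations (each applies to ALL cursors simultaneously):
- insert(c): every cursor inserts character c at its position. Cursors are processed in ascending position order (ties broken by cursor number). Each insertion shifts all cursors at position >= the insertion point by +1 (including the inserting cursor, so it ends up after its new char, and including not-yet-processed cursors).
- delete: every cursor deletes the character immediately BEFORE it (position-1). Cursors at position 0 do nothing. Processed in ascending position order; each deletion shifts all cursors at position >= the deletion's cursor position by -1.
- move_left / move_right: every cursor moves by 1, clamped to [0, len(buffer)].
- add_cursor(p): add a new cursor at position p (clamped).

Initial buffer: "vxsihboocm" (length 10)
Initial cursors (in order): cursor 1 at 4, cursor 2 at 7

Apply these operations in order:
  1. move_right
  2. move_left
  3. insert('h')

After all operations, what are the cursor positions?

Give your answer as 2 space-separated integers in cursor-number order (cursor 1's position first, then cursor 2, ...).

Answer: 5 9

Derivation:
After op 1 (move_right): buffer="vxsihboocm" (len 10), cursors c1@5 c2@8, authorship ..........
After op 2 (move_left): buffer="vxsihboocm" (len 10), cursors c1@4 c2@7, authorship ..........
After op 3 (insert('h')): buffer="vxsihhbohocm" (len 12), cursors c1@5 c2@9, authorship ....1...2...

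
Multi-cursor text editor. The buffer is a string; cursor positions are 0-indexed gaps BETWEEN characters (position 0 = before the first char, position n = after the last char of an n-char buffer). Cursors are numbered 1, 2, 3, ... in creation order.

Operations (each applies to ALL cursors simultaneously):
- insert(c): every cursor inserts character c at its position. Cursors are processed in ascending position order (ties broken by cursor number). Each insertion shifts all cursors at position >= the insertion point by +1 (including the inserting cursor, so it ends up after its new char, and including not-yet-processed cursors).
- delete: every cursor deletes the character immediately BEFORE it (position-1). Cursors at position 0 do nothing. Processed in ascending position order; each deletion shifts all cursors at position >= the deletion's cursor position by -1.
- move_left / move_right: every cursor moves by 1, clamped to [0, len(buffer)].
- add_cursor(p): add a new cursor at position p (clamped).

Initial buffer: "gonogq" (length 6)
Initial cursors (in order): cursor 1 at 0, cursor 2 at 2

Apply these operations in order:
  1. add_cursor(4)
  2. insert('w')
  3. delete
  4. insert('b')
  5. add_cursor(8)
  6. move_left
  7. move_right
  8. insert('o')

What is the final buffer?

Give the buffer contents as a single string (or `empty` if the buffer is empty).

After op 1 (add_cursor(4)): buffer="gonogq" (len 6), cursors c1@0 c2@2 c3@4, authorship ......
After op 2 (insert('w')): buffer="wgownowgq" (len 9), cursors c1@1 c2@4 c3@7, authorship 1..2..3..
After op 3 (delete): buffer="gonogq" (len 6), cursors c1@0 c2@2 c3@4, authorship ......
After op 4 (insert('b')): buffer="bgobnobgq" (len 9), cursors c1@1 c2@4 c3@7, authorship 1..2..3..
After op 5 (add_cursor(8)): buffer="bgobnobgq" (len 9), cursors c1@1 c2@4 c3@7 c4@8, authorship 1..2..3..
After op 6 (move_left): buffer="bgobnobgq" (len 9), cursors c1@0 c2@3 c3@6 c4@7, authorship 1..2..3..
After op 7 (move_right): buffer="bgobnobgq" (len 9), cursors c1@1 c2@4 c3@7 c4@8, authorship 1..2..3..
After op 8 (insert('o')): buffer="bogobonobogoq" (len 13), cursors c1@2 c2@6 c3@10 c4@12, authorship 11..22..33.4.

Answer: bogobonobogoq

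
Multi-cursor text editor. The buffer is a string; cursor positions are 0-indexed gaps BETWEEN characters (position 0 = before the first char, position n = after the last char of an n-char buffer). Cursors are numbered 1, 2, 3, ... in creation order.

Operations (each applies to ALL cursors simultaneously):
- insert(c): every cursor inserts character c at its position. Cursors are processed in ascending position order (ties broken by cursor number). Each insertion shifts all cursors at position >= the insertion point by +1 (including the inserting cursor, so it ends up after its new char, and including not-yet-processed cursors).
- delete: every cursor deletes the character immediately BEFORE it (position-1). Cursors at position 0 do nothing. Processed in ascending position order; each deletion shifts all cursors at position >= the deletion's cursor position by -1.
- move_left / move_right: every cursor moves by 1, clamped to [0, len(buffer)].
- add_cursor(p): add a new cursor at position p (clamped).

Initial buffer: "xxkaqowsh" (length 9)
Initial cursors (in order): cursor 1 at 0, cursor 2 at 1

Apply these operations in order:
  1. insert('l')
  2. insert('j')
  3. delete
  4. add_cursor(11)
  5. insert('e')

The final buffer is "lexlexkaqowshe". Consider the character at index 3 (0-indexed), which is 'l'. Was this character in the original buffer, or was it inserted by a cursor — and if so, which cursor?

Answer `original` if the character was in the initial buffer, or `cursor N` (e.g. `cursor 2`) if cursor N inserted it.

Answer: cursor 2

Derivation:
After op 1 (insert('l')): buffer="lxlxkaqowsh" (len 11), cursors c1@1 c2@3, authorship 1.2........
After op 2 (insert('j')): buffer="ljxljxkaqowsh" (len 13), cursors c1@2 c2@5, authorship 11.22........
After op 3 (delete): buffer="lxlxkaqowsh" (len 11), cursors c1@1 c2@3, authorship 1.2........
After op 4 (add_cursor(11)): buffer="lxlxkaqowsh" (len 11), cursors c1@1 c2@3 c3@11, authorship 1.2........
After op 5 (insert('e')): buffer="lexlexkaqowshe" (len 14), cursors c1@2 c2@5 c3@14, authorship 11.22........3
Authorship (.=original, N=cursor N): 1 1 . 2 2 . . . . . . . . 3
Index 3: author = 2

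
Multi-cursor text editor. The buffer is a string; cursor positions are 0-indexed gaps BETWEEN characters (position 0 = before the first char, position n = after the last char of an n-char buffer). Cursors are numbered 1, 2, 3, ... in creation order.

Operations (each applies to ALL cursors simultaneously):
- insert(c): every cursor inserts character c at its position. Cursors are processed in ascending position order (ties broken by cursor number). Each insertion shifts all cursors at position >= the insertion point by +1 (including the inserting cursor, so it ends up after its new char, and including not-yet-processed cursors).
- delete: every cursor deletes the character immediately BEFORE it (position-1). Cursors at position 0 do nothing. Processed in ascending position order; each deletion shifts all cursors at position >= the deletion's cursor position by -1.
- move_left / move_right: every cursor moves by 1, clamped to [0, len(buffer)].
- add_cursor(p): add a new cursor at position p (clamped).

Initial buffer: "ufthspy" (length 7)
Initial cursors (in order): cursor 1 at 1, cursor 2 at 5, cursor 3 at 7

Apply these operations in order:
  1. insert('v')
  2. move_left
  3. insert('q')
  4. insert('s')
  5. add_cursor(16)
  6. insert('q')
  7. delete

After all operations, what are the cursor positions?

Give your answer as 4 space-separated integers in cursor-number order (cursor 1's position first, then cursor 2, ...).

After op 1 (insert('v')): buffer="uvfthsvpyv" (len 10), cursors c1@2 c2@7 c3@10, authorship .1....2..3
After op 2 (move_left): buffer="uvfthsvpyv" (len 10), cursors c1@1 c2@6 c3@9, authorship .1....2..3
After op 3 (insert('q')): buffer="uqvfthsqvpyqv" (len 13), cursors c1@2 c2@8 c3@12, authorship .11....22..33
After op 4 (insert('s')): buffer="uqsvfthsqsvpyqsv" (len 16), cursors c1@3 c2@10 c3@15, authorship .111....222..333
After op 5 (add_cursor(16)): buffer="uqsvfthsqsvpyqsv" (len 16), cursors c1@3 c2@10 c3@15 c4@16, authorship .111....222..333
After op 6 (insert('q')): buffer="uqsqvfthsqsqvpyqsqvq" (len 20), cursors c1@4 c2@12 c3@18 c4@20, authorship .1111....2222..33334
After op 7 (delete): buffer="uqsvfthsqsvpyqsv" (len 16), cursors c1@3 c2@10 c3@15 c4@16, authorship .111....222..333

Answer: 3 10 15 16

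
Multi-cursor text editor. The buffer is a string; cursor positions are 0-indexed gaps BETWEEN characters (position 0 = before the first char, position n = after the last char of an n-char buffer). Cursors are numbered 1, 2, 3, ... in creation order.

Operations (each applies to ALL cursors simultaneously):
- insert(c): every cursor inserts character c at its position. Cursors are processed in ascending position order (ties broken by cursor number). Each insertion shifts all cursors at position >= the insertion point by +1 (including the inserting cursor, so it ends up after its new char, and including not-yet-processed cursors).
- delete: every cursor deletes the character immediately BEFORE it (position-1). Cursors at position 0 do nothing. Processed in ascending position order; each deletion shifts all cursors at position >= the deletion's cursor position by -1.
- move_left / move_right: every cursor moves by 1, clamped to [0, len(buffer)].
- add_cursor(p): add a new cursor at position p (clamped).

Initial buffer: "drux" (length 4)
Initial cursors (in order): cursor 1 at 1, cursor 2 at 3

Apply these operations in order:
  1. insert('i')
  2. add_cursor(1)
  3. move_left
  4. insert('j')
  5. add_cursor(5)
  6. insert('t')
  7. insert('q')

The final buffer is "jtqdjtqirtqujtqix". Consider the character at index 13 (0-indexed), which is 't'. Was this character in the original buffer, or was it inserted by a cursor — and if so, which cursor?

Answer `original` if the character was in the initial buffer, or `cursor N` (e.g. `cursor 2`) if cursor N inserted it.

Answer: cursor 2

Derivation:
After op 1 (insert('i')): buffer="diruix" (len 6), cursors c1@2 c2@5, authorship .1..2.
After op 2 (add_cursor(1)): buffer="diruix" (len 6), cursors c3@1 c1@2 c2@5, authorship .1..2.
After op 3 (move_left): buffer="diruix" (len 6), cursors c3@0 c1@1 c2@4, authorship .1..2.
After op 4 (insert('j')): buffer="jdjirujix" (len 9), cursors c3@1 c1@3 c2@7, authorship 3.11..22.
After op 5 (add_cursor(5)): buffer="jdjirujix" (len 9), cursors c3@1 c1@3 c4@5 c2@7, authorship 3.11..22.
After op 6 (insert('t')): buffer="jtdjtirtujtix" (len 13), cursors c3@2 c1@5 c4@8 c2@11, authorship 33.111.4.222.
After op 7 (insert('q')): buffer="jtqdjtqirtqujtqix" (len 17), cursors c3@3 c1@7 c4@11 c2@15, authorship 333.1111.44.2222.
Authorship (.=original, N=cursor N): 3 3 3 . 1 1 1 1 . 4 4 . 2 2 2 2 .
Index 13: author = 2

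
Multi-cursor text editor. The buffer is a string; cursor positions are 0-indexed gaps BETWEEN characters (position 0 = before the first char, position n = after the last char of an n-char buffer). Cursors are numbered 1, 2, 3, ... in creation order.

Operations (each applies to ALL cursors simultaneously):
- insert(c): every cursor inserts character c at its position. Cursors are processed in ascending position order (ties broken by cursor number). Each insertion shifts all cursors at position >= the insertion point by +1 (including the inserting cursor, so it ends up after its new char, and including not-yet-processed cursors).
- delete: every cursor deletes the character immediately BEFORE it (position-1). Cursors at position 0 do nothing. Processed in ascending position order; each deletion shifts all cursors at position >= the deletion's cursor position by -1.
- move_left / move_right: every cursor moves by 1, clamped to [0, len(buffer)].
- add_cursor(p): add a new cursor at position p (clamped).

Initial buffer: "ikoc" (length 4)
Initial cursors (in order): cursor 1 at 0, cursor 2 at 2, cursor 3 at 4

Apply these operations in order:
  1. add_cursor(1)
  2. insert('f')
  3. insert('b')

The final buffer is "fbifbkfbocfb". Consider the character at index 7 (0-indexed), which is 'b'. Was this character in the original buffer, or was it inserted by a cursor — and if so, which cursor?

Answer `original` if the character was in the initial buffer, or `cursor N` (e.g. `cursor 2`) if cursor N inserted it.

Answer: cursor 2

Derivation:
After op 1 (add_cursor(1)): buffer="ikoc" (len 4), cursors c1@0 c4@1 c2@2 c3@4, authorship ....
After op 2 (insert('f')): buffer="fifkfocf" (len 8), cursors c1@1 c4@3 c2@5 c3@8, authorship 1.4.2..3
After op 3 (insert('b')): buffer="fbifbkfbocfb" (len 12), cursors c1@2 c4@5 c2@8 c3@12, authorship 11.44.22..33
Authorship (.=original, N=cursor N): 1 1 . 4 4 . 2 2 . . 3 3
Index 7: author = 2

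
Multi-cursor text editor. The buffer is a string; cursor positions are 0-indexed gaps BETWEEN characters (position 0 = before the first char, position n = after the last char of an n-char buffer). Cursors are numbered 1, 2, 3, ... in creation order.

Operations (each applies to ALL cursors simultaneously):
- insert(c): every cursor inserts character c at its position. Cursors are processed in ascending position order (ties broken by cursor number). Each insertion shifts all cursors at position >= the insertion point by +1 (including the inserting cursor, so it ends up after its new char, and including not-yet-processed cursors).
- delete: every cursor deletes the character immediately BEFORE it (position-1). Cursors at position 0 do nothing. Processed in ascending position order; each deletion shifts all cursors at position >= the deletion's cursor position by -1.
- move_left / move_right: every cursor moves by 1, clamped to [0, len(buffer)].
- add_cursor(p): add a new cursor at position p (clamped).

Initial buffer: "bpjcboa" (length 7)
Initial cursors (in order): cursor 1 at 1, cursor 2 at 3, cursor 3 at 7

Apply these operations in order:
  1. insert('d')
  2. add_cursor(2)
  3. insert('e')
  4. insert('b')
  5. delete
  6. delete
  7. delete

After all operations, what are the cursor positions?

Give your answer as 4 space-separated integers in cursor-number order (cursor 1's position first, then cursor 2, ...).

After op 1 (insert('d')): buffer="bdpjdcboad" (len 10), cursors c1@2 c2@5 c3@10, authorship .1..2....3
After op 2 (add_cursor(2)): buffer="bdpjdcboad" (len 10), cursors c1@2 c4@2 c2@5 c3@10, authorship .1..2....3
After op 3 (insert('e')): buffer="bdeepjdecboade" (len 14), cursors c1@4 c4@4 c2@8 c3@14, authorship .114..22....33
After op 4 (insert('b')): buffer="bdeebbpjdebcboadeb" (len 18), cursors c1@6 c4@6 c2@11 c3@18, authorship .11414..222....333
After op 5 (delete): buffer="bdeepjdecboade" (len 14), cursors c1@4 c4@4 c2@8 c3@14, authorship .114..22....33
After op 6 (delete): buffer="bdpjdcboad" (len 10), cursors c1@2 c4@2 c2@5 c3@10, authorship .1..2....3
After op 7 (delete): buffer="pjcboa" (len 6), cursors c1@0 c4@0 c2@2 c3@6, authorship ......

Answer: 0 2 6 0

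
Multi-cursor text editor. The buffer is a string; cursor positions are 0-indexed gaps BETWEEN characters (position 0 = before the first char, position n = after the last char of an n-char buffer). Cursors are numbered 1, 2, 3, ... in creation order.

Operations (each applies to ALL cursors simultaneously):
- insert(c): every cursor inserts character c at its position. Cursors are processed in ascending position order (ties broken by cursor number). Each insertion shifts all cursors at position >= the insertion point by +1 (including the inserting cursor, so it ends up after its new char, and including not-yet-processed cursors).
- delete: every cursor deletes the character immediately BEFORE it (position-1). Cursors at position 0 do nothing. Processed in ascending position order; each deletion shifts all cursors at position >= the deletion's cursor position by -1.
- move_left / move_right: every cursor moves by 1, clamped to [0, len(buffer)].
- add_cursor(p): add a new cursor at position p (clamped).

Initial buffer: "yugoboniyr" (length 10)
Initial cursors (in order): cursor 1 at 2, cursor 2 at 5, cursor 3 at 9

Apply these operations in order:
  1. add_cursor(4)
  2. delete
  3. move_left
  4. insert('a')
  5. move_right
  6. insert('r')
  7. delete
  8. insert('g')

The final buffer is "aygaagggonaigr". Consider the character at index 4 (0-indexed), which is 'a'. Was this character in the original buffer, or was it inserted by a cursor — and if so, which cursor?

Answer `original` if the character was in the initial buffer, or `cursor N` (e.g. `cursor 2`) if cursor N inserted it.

After op 1 (add_cursor(4)): buffer="yugoboniyr" (len 10), cursors c1@2 c4@4 c2@5 c3@9, authorship ..........
After op 2 (delete): buffer="ygonir" (len 6), cursors c1@1 c2@2 c4@2 c3@5, authorship ......
After op 3 (move_left): buffer="ygonir" (len 6), cursors c1@0 c2@1 c4@1 c3@4, authorship ......
After op 4 (insert('a')): buffer="ayaagonair" (len 10), cursors c1@1 c2@4 c4@4 c3@8, authorship 1.24...3..
After op 5 (move_right): buffer="ayaagonair" (len 10), cursors c1@2 c2@5 c4@5 c3@9, authorship 1.24...3..
After op 6 (insert('r')): buffer="ayraagrronairr" (len 14), cursors c1@3 c2@8 c4@8 c3@13, authorship 1.124.24..3.3.
After op 7 (delete): buffer="ayaagonair" (len 10), cursors c1@2 c2@5 c4@5 c3@9, authorship 1.24...3..
After op 8 (insert('g')): buffer="aygaagggonaigr" (len 14), cursors c1@3 c2@8 c4@8 c3@13, authorship 1.124.24..3.3.
Authorship (.=original, N=cursor N): 1 . 1 2 4 . 2 4 . . 3 . 3 .
Index 4: author = 4

Answer: cursor 4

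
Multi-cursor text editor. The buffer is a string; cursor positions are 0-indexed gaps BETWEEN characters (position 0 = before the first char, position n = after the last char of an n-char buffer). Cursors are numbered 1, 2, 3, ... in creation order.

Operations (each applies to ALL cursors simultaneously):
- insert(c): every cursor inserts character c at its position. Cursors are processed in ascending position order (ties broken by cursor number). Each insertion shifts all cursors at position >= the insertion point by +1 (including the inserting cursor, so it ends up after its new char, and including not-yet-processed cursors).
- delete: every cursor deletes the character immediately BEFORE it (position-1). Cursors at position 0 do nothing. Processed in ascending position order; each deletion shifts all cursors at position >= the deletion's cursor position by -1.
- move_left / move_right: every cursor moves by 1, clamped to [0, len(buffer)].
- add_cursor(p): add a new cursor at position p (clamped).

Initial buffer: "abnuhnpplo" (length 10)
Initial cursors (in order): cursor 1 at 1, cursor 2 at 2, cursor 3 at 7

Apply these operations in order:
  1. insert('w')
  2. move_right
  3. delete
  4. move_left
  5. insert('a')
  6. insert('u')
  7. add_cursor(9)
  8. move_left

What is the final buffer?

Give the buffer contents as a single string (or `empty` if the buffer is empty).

After op 1 (insert('w')): buffer="awbwnuhnpwplo" (len 13), cursors c1@2 c2@4 c3@10, authorship .1.2.....3...
After op 2 (move_right): buffer="awbwnuhnpwplo" (len 13), cursors c1@3 c2@5 c3@11, authorship .1.2.....3...
After op 3 (delete): buffer="awwuhnpwlo" (len 10), cursors c1@2 c2@3 c3@8, authorship .12....3..
After op 4 (move_left): buffer="awwuhnpwlo" (len 10), cursors c1@1 c2@2 c3@7, authorship .12....3..
After op 5 (insert('a')): buffer="aawawuhnpawlo" (len 13), cursors c1@2 c2@4 c3@10, authorship .1122....33..
After op 6 (insert('u')): buffer="aauwauwuhnpauwlo" (len 16), cursors c1@3 c2@6 c3@13, authorship .111222....333..
After op 7 (add_cursor(9)): buffer="aauwauwuhnpauwlo" (len 16), cursors c1@3 c2@6 c4@9 c3@13, authorship .111222....333..
After op 8 (move_left): buffer="aauwauwuhnpauwlo" (len 16), cursors c1@2 c2@5 c4@8 c3@12, authorship .111222....333..

Answer: aauwauwuhnpauwlo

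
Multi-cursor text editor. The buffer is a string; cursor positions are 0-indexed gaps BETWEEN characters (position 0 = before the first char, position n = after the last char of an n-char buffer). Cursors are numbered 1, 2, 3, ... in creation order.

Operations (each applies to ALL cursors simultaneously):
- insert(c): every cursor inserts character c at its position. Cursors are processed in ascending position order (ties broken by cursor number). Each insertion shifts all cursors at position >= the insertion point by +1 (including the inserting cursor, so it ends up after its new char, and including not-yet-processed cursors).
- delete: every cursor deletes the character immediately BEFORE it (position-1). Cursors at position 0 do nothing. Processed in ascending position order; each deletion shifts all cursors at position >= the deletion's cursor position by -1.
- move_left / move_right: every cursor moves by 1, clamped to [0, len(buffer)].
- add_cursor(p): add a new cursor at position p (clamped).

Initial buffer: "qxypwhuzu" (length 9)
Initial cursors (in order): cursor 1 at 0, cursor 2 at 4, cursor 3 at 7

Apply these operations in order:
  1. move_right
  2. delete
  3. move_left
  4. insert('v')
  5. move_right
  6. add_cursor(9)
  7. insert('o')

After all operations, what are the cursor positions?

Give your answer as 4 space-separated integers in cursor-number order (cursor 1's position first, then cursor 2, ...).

Answer: 3 7 11 13

Derivation:
After op 1 (move_right): buffer="qxypwhuzu" (len 9), cursors c1@1 c2@5 c3@8, authorship .........
After op 2 (delete): buffer="xyphuu" (len 6), cursors c1@0 c2@3 c3@5, authorship ......
After op 3 (move_left): buffer="xyphuu" (len 6), cursors c1@0 c2@2 c3@4, authorship ......
After op 4 (insert('v')): buffer="vxyvphvuu" (len 9), cursors c1@1 c2@4 c3@7, authorship 1..2..3..
After op 5 (move_right): buffer="vxyvphvuu" (len 9), cursors c1@2 c2@5 c3@8, authorship 1..2..3..
After op 6 (add_cursor(9)): buffer="vxyvphvuu" (len 9), cursors c1@2 c2@5 c3@8 c4@9, authorship 1..2..3..
After op 7 (insert('o')): buffer="vxoyvpohvuouo" (len 13), cursors c1@3 c2@7 c3@11 c4@13, authorship 1.1.2.2.3.3.4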